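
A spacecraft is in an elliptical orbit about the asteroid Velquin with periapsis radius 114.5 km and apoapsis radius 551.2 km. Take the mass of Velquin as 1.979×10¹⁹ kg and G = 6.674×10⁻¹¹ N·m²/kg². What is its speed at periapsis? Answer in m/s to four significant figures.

μ = GM = 6.674×10⁻¹¹ × 1.979×10¹⁹ = 1.321×10⁹ m³/s².
Semi-major axis a = (r_p + r_a)/2 = 332.85 km = 3.328×10⁵ m.
Vis-viva: v² = μ(2/r − 1/a) = 1.321×10⁹ × (1.747×10⁻⁵ − 3.004×10⁻⁶) = 1.910×10⁴ m²/s².
v = 138.2 m/s.

v ≈ 138.2 m/s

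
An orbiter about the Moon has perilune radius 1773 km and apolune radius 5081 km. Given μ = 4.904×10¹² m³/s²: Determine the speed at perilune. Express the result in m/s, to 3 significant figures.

v ≈ 2030 m/s

Semi-major axis a = (r_p + r_a)/2 = 3427.0 km = 3.427×10⁶ m.
Vis-viva: v² = μ(2/r − 1/a) = 4.904×10¹² × (1.128×10⁻⁶ − 2.918×10⁻⁷) = 4.101×10⁶ m²/s².
v = 2025 m/s.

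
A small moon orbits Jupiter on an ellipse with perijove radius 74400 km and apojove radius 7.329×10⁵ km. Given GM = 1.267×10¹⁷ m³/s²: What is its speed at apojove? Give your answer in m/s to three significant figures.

v ≈ 5640 m/s

Semi-major axis a = (r_p + r_a)/2 = 4.0365×10⁵ km = 4.036×10⁸ m.
Vis-viva: v² = μ(2/r − 1/a) = 1.267×10¹⁷ × (2.729×10⁻⁹ − 2.477×10⁻⁹) = 3.186×10⁷ m²/s².
v = 5645 m/s.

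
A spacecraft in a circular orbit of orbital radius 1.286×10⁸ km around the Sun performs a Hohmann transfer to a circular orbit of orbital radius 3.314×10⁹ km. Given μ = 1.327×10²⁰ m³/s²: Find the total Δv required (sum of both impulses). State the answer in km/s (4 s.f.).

Δv_total ≈ 17.05 km/s

r₁ = 1.286×10⁸ km = 1.286×10¹¹ m.
r₂ = 3.314×10⁹ km = 3.314×10¹² m.
Transfer ellipse a_t = (r₁ + r₂)/2 = 1.721×10¹² m.
At r₁: circular v_c1 = √(μ/r₁) = 32120 m/s; transfer-perihelion v_p = √[μ(2/r₁ − 1/a_t)] = 44570 m/s.
Δv₁ = v_p − v_c1 = 12450 m/s.
At r₂: circular v_c2 = √(μ/r₂) = 6328 m/s; transfer-aphelion v_a = √[μ(2/r₂ − 1/a_t)] = 1730 m/s.
Δv₂ = v_c2 − v_a = 4598 m/s.
Total Δv = Δv₁ + Δv₂ = 17050 m/s = 17.05 km/s.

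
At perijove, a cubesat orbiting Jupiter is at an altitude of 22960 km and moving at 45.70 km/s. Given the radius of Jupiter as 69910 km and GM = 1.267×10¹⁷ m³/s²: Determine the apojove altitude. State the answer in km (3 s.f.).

apojove altitude ≈ 2.33×10⁵ km

r_p = 69910 + 22960 = 92870 km = 9.287×10⁷ m.
Specific energy ε = v²/2 − μ/r = -3.200×10⁸ J/kg, so a = −μ/(2ε) = 1.980×10⁸ m.
The apsides satisfy r_p + r_a = 2a, so the apojove radius is 2a − r_p = 3.030×10⁸ m = 3.0303×10⁵ km.
Apojove altitude = 3.0303×10⁵ − 69910 = 2.3312×10⁵ km.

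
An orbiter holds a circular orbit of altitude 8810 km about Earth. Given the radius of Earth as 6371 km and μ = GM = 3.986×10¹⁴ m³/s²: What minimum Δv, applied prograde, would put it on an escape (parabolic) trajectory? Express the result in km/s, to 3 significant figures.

r = 6371 + 8810 = 15181 km = 1.5181×10⁷ m.
Circular speed v_c = √(μ/r) = 5124 m/s.
Escape speed v_esc = √(2μ/r) = √2 × v_c = 7247 m/s.
Δv = v_esc − v_c = 2122 m/s = 2.122 km/s.

Δv ≈ 2.12 km/s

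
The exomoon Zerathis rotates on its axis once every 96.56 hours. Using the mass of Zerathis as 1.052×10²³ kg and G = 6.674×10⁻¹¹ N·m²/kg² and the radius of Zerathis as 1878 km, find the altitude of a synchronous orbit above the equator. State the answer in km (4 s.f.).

h_sync ≈ 25920 km

μ = GM = 6.674×10⁻¹¹ × 1.052×10²³ = 7.021×10¹² m³/s².
T = 96.56 hours = 3.476×10⁵ s.
A synchronous orbit has period T, so by Kepler's third law a = (μT²/4π²)^(1/3).
μT²/4π² = 7.021×10¹² × (3.476×10⁵)² / 39.48 = 2.149×10²² m³.
a = 2.780×10⁷ m = 27802 km.
Altitude h = a − R = 27802 − 1878 = 25924 km.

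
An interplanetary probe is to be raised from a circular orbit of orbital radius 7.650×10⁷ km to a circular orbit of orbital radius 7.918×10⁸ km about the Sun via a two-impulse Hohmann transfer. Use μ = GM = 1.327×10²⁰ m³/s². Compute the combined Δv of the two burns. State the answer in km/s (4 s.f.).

Δv_total ≈ 22.11 km/s

r₁ = 7.650×10⁷ km = 7.650×10¹⁰ m.
r₂ = 7.918×10⁸ km = 7.918×10¹¹ m.
Transfer ellipse a_t = (r₁ + r₂)/2 = 4.342×10¹¹ m.
At r₁: circular v_c1 = √(μ/r₁) = 41650 m/s; transfer-perihelion v_p = √[μ(2/r₁ − 1/a_t)] = 56250 m/s.
Δv₁ = v_p − v_c1 = 14600 m/s.
At r₂: circular v_c2 = √(μ/r₂) = 12950 m/s; transfer-aphelion v_a = √[μ(2/r₂ − 1/a_t)] = 5434 m/s.
Δv₂ = v_c2 − v_a = 7512 m/s.
Total Δv = Δv₁ + Δv₂ = 22110 m/s = 22.11 km/s.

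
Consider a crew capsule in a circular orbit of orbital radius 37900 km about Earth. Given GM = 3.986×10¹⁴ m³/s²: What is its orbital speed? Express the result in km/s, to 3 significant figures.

v ≈ 3.24 km/s

r = 37900 km = 3.790×10⁷ m.
For a circular orbit v = √(μ/r) = √(3.986×10¹⁴ / 3.790×10⁷) = √(1.052×10⁷) = 3243 m/s.
That is 3.243 km/s.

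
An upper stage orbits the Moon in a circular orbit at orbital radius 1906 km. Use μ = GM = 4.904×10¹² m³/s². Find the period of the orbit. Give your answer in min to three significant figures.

r = 1906 km = 1.906×10⁶ m.
Kepler's third law: T = 2π√(r³/μ) = 2π√((1.906×10⁶)³ / 4.904×10¹²).
r³/μ = 1.412×10⁶ s², so T = 2π × 1.188×10³ = 7.466×10³ s.
Converting: 7.466×10³ s ÷ 60.00 = 124.4 min.

T ≈ 124 min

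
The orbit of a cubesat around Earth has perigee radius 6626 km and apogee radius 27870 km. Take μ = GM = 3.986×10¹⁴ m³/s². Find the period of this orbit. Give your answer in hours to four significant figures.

Semi-major axis a = (r_p + r_a)/2 = (6626.0 + 27870)/2 = 17248 km = 1.725×10⁷ m.
By Kepler's third law T = 2π√(a³/μ) = 2π × 3.588×10³ = 2.254×10⁴ s.
= 6.262 hours.

T ≈ 6.262 hours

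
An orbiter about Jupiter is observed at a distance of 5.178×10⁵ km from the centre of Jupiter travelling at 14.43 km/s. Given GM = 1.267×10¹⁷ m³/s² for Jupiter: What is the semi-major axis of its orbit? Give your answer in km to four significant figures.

r = 5.178×10⁸ m.
Specific orbital energy ε = v²/2 − μ/r = (14430)²/2 − 1.267×10¹⁷/5.178×10⁸ = -1.406×10⁸ J/kg.
Since ε = −μ/(2a), a = −μ/(2ε) = 4.506×10⁸ m = 4.5064×10⁵ km.

a ≈ 4.506×10⁵ km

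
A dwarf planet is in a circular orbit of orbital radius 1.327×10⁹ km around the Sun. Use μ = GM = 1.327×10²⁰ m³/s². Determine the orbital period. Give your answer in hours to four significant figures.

T ≈ 231600 hours

r = 1.327×10⁹ km = 1.327×10¹² m.
Kepler's third law: T = 2π√(r³/μ) = 2π√((1.327×10¹²)³ / 1.327×10²⁰).
r³/μ = 1.761×10¹⁶ s², so T = 2π × 1.327×10⁸ = 8.338×10⁸ s.
Converting: 8.338×10⁸ s ÷ 3600 = 2.316×10⁵ hours.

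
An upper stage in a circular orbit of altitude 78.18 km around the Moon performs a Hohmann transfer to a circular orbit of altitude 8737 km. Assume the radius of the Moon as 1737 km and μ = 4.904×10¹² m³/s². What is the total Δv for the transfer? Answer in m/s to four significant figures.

r₁ = 1737 + 78.18 = 1815.2 km = 1.8152×10⁶ m.
r₂ = 1737 + 8737 = 10474 km = 1.0474×10⁷ m.
Transfer ellipse a_t = (r₁ + r₂)/2 = 6.145×10⁶ m.
At r₁: circular v_c1 = √(μ/r₁) = 1644 m/s; transfer-perilune v_p = √[μ(2/r₁ − 1/a_t)] = 2146 m/s.
Δv₁ = v_p − v_c1 = 502.3 m/s.
At r₂: circular v_c2 = √(μ/r₂) = 684.3 m/s; transfer-apolune v_a = √[μ(2/r₂ − 1/a_t)] = 371.9 m/s.
Δv₂ = v_c2 − v_a = 312.4 m/s.
Total Δv = Δv₁ + Δv₂ = 814.7 m/s.

Δv_total ≈ 814.7 m/s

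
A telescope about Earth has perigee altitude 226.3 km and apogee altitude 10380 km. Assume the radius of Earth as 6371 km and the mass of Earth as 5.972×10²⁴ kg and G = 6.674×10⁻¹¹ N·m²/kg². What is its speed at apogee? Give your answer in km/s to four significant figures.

μ = GM = 6.674×10⁻¹¹ × 5.972×10²⁴ = 3.986×10¹⁴ m³/s².
r_p = 6371 + 226.3 = 6597.3 km = 6.5973×10⁶ m.
r_a = 6371 + 10380 = 16751 km = 1.6751×10⁷ m.
Semi-major axis a = (r_p + r_a)/2 = 11674 km = 1.167×10⁷ m.
Vis-viva: v² = μ(2/r − 1/a) = 3.986×10¹⁴ × (1.194×10⁻⁷ − 8.566×10⁻⁸) = 1.345×10⁷ m²/s².
v = 3667 m/s = 3.667 km/s.

v ≈ 3.667 km/s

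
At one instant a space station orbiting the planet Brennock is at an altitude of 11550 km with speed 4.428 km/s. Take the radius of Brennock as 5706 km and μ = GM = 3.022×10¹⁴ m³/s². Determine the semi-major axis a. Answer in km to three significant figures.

a ≈ 19600 km

r = 5706 + 11550 = 17256 km = 1.726×10⁷ m.
Specific orbital energy ε = v²/2 − μ/r = (4428)²/2 − 3.022×10¹⁴/1.726×10⁷ = -7.709×10⁶ J/kg.
Since ε = −μ/(2a), a = −μ/(2ε) = 1.960×10⁷ m = 19600 km.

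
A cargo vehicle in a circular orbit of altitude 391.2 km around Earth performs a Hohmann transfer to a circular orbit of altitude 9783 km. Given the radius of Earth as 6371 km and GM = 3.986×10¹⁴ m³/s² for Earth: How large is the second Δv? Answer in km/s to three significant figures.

r₁ = 6371 + 391.2 = 6762.2 km = 6.7622×10⁶ m.
r₂ = 6371 + 9783 = 16154 km = 1.6154×10⁷ m.
Transfer ellipse a_t = (r₁ + r₂)/2 = 1.146×10⁷ m.
At r₁: circular v_c1 = √(μ/r₁) = 7678 m/s; transfer-perigee v_p = √[μ(2/r₁ − 1/a_t)] = 9116 m/s.
At r₂: circular v_c2 = √(μ/r₂) = 4967 m/s; transfer-apogee v_a = √[μ(2/r₂ − 1/a_t)] = 3816 m/s.
Δv₂ = v_c2 − v_a = 1151 m/s.
= 1.151 km/s.

Δv ≈ 1.15 km/s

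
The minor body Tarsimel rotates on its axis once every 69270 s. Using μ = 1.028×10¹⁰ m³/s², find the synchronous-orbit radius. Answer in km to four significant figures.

A synchronous orbit has period T, so by Kepler's third law a = (μT²/4π²)^(1/3).
μT²/4π² = 1.028×10¹⁰ × (6.927×10⁴)² / 39.48 = 1.249×10¹⁸ m³.
a = 1.077×10⁶ m = 1077.1 km.

r_sync ≈ 1077 km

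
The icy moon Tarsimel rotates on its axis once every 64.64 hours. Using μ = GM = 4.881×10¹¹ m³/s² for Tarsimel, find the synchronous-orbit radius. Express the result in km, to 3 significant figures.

T = 64.64 hours = 2.327×10⁵ s.
A synchronous orbit has period T, so by Kepler's third law a = (μT²/4π²)^(1/3).
μT²/4π² = 4.881×10¹¹ × (2.327×10⁵)² / 39.48 = 6.695×10²⁰ m³.
a = 8.748×10⁶ m = 8748.2 km.

r_sync ≈ 8750 km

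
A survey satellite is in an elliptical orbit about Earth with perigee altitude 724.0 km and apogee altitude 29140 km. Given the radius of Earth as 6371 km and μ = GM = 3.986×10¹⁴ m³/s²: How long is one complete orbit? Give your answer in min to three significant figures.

T ≈ 516 min

r_p = 6371 + 724.0 = 7095.0 km = 7.0950×10⁶ m.
r_a = 6371 + 29140 = 35511 km = 3.5511×10⁷ m.
Semi-major axis a = (r_p + r_a)/2 = (7095.0 + 35511)/2 = 21303 km = 2.130×10⁷ m.
By Kepler's third law T = 2π√(a³/μ) = 2π × 4.925×10³ = 3.094×10⁴ s.
= 515.7 min.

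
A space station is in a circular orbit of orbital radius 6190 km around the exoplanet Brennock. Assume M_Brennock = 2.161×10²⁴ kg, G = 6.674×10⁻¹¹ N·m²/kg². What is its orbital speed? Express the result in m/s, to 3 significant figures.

μ = GM = 6.674×10⁻¹¹ × 2.161×10²⁴ = 1.442×10¹⁴ m³/s².
r = 6190 km = 6.190×10⁶ m.
For a circular orbit v = √(μ/r) = √(1.442×10¹⁴ / 6.190×10⁶) = √(2.330×10⁷) = 4827 m/s.

v ≈ 4830 m/s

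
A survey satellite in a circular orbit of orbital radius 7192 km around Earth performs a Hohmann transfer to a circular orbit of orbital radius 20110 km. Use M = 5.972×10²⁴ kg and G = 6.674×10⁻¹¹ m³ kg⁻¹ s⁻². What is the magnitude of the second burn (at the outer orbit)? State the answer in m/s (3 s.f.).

Δv ≈ 1220 m/s

μ = GM = 6.674×10⁻¹¹ × 5.972×10²⁴ = 3.986×10¹⁴ m³/s².
r₁ = 7192 km = 7.192×10⁶ m.
r₂ = 20110 km = 2.011×10⁷ m.
Transfer ellipse a_t = (r₁ + r₂)/2 = 1.365×10⁷ m.
At r₁: circular v_c1 = √(μ/r₁) = 7444 m/s; transfer-perigee v_p = √[μ(2/r₁ − 1/a_t)] = 9035 m/s.
At r₂: circular v_c2 = √(μ/r₂) = 4452 m/s; transfer-apogee v_a = √[μ(2/r₂ − 1/a_t)] = 3231 m/s.
Δv₂ = v_c2 − v_a = 1221 m/s.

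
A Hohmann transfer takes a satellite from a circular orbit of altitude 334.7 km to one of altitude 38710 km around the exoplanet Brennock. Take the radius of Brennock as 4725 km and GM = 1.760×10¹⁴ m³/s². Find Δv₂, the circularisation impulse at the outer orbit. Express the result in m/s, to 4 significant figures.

r₁ = 4725 + 334.7 = 5059.7 km = 5.0597×10⁶ m.
r₂ = 4725 + 38710 = 43435 km = 4.3435×10⁷ m.
Transfer ellipse a_t = (r₁ + r₂)/2 = 2.425×10⁷ m.
At r₁: circular v_c1 = √(μ/r₁) = 5898 m/s; transfer-periapsis v_p = √[μ(2/r₁ − 1/a_t)] = 7894 m/s.
At r₂: circular v_c2 = √(μ/r₂) = 2013 m/s; transfer-apoapsis v_a = √[μ(2/r₂ − 1/a_t)] = 919.5 m/s.
Δv₂ = v_c2 − v_a = 1093 m/s.

Δv ≈ 1093 m/s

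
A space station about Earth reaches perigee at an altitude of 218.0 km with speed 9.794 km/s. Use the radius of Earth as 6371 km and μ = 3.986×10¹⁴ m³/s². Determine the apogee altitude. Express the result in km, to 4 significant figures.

apogee altitude ≈ 18840 km

r_p = 6371 + 218.0 = 6589.0 km = 6.589×10⁶ m.
Specific energy ε = v²/2 − μ/r = -1.253×10⁷ J/kg, so a = −μ/(2ε) = 1.590×10⁷ m.
The apsides satisfy r_p + r_a = 2a, so the apogee radius is 2a − r_p = 2.521×10⁷ m = 25214 km.
Apogee altitude = 25214 − 6371 = 18843 km.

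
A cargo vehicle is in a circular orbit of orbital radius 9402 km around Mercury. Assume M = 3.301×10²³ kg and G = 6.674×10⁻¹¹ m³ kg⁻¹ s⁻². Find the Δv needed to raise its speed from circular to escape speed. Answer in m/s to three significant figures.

Δv ≈ 634 m/s

μ = GM = 6.674×10⁻¹¹ × 3.301×10²³ = 2.203×10¹³ m³/s².
r = 9402 km = 9.402×10⁶ m.
Circular speed v_c = √(μ/r) = 1531 m/s.
Escape speed v_esc = √(2μ/r) = √2 × v_c = 2165 m/s.
Δv = v_esc − v_c = 634.1 m/s.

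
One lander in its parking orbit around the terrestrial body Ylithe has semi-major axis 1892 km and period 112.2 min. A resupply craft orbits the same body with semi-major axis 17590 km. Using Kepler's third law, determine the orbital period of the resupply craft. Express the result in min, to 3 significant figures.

Kepler's third law: T² ∝ a³, so T₂ = T₁ (a₂/a₁)^(3/2).
a₂/a₁ = 9.297, (a₂/a₁)^(3/2) = 28.35.
T₂ = 112.2 × 28.35 = 3181 min.

T₂ ≈ 3180 min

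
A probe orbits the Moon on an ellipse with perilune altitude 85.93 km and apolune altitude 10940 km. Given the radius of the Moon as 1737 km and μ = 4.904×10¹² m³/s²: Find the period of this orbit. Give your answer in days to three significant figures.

T ≈ 0.641 days

r_p = 1737 + 85.93 = 1822.9 km = 1.8229×10⁶ m.
r_a = 1737 + 10940 = 12677 km = 1.2677×10⁷ m.
Semi-major axis a = (r_p + r_a)/2 = (1822.9 + 12677)/2 = 7250.0 km = 7.250×10⁶ m.
By Kepler's third law T = 2π√(a³/μ) = 2π × 8.815×10³ = 5.539×10⁴ s.
= 0.6411 days.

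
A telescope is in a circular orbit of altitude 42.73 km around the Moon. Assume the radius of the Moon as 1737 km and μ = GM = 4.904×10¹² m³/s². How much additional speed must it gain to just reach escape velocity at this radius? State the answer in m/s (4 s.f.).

Δv ≈ 687.6 m/s

r = 1737 + 42.73 = 1779.7 km = 1.7797×10⁶ m.
Circular speed v_c = √(μ/r) = 1660 m/s.
Escape speed v_esc = √(2μ/r) = √2 × v_c = 2348 m/s.
Δv = v_esc − v_c = 687.6 m/s.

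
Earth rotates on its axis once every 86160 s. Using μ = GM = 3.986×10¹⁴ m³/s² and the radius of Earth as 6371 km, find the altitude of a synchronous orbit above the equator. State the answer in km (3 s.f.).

A synchronous orbit has period T, so by Kepler's third law a = (μT²/4π²)^(1/3).
μT²/4π² = 3.986×10¹⁴ × (8.616×10⁴)² / 39.48 = 7.495×10²² m³.
a = 4.216×10⁷ m = 42163 km.
Altitude h = a − R = 42163 − 6371 = 35792 km.

h_sync ≈ 35800 km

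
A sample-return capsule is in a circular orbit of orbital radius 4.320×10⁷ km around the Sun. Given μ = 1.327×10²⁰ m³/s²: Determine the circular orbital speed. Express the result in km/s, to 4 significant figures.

r = 4.320×10⁷ km = 4.320×10¹⁰ m.
For a circular orbit v = √(μ/r) = √(1.327×10²⁰ / 4.320×10¹⁰) = √(3.072×10⁹) = 55420 m/s.
That is 55.42 km/s.

v ≈ 55.42 km/s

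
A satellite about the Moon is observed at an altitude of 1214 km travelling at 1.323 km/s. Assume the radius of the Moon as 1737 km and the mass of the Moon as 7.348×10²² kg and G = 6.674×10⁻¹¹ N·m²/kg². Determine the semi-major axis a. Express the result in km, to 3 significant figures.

μ = GM = 6.674×10⁻¹¹ × 7.348×10²² = 4.904×10¹² m³/s².
r = 1737 + 1214 = 2951.0 km = 2.951×10⁶ m.
Specific orbital energy ε = v²/2 − μ/r = (1323)²/2 − 4.904×10¹²/2.951×10⁶ = -7.867×10⁵ J/kg.
Since ε = −μ/(2a), a = −μ/(2ε) = 3.117×10⁶ m = 3117.0 km.

a ≈ 3120 km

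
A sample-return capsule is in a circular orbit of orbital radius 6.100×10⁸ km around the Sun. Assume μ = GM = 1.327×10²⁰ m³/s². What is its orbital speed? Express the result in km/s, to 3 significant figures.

r = 6.100×10⁸ km = 6.100×10¹¹ m.
For a circular orbit v = √(μ/r) = √(1.327×10²⁰ / 6.100×10¹¹) = √(2.175×10⁸) = 14750 m/s.
That is 14.75 km/s.

v ≈ 14.7 km/s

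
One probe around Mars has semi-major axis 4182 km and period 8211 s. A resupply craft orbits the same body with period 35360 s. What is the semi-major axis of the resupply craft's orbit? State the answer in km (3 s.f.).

a₂ ≈ 11100 km

Kepler's third law: a³ ∝ T², so a₂ = a₁ (T₂/T₁)^(2/3).
T₂/T₁ = 4.306, (T₂/T₁)^(2/3) = 2.647.
a₂ = 4182 × 2.647 = 11070 km.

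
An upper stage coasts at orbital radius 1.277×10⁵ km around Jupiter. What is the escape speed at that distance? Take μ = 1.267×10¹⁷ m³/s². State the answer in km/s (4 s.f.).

v_esc ≈ 44.55 km/s

r = 1.277×10⁵ km = 1.277×10⁸ m.
Escape speed v_esc = √(2μ/r) = √(2 × 1.267×10¹⁷ / 1.277×10⁸) = √(1.984×10⁹) = 44550 m/s.
= 44.55 km/s.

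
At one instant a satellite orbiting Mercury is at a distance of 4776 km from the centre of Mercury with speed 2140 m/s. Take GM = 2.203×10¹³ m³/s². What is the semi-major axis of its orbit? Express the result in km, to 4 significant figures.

r = 4.776×10⁶ m.
Vis-viva rearranged: 1/a = 2/r − v²/μ = 4.188×10⁻⁷ − 2.079×10⁻⁷ = 2.109×10⁻⁷ m⁻¹.
a = 4.742×10⁶ m = 4742.0 km.

a ≈ 4742 km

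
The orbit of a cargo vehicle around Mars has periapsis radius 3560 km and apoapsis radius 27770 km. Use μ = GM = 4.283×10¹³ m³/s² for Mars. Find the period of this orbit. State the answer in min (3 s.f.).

Semi-major axis a = (r_p + r_a)/2 = (3560.0 + 27770)/2 = 15665 km = 1.566×10⁷ m.
By Kepler's third law T = 2π√(a³/μ) = 2π × 9.474×10³ = 5.953×10⁴ s.
= 992.1 min.

T ≈ 992 min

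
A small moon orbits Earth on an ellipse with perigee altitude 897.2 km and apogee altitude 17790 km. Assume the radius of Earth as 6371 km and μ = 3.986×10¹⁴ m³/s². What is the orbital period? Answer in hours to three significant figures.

r_p = 6371 + 897.2 = 7268.2 km = 7.2682×10⁶ m.
r_a = 6371 + 17790 = 24161 km = 2.4161×10⁷ m.
Semi-major axis a = (r_p + r_a)/2 = (7268.2 + 24161)/2 = 15715 km = 1.571×10⁷ m.
By Kepler's third law T = 2π√(a³/μ) = 2π × 3.120×10³ = 1.960×10⁴ s.
= 5.446 hours.

T ≈ 5.45 hours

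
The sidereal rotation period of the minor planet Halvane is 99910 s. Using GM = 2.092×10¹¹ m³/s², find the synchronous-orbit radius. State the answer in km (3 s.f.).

r_sync ≈ 3750 km

A synchronous orbit has period T, so by Kepler's third law a = (μT²/4π²)^(1/3).
μT²/4π² = 2.092×10¹¹ × (9.991×10⁴)² / 39.48 = 5.290×10¹⁹ m³.
a = 3.754×10⁶ m = 3753.8 km.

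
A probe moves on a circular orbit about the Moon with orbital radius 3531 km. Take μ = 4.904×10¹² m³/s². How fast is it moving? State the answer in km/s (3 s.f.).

v ≈ 1.18 km/s

r = 3531 km = 3.531×10⁶ m.
For a circular orbit v = √(μ/r) = √(4.904×10¹² / 3.531×10⁶) = √(1.389×10⁶) = 1178 m/s.
That is 1.178 km/s.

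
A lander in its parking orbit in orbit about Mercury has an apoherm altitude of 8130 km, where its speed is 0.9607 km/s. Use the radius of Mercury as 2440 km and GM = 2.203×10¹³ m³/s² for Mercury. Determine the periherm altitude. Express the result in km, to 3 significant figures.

r_a = 2440 + 8130 = 10570 km = 1.057×10⁷ m.
Specific energy ε = v²/2 − μ/r = -1.623×10⁶ J/kg, so a = −μ/(2ε) = 6.788×10⁶ m.
The apsides satisfy r_p + r_a = 2a, so the periherm radius is 2a − r_a = 3.006×10⁶ m = 3005.9 km.
Periherm altitude = 3005.9 − 2440 = 565.90 km.

periherm altitude ≈ 566 km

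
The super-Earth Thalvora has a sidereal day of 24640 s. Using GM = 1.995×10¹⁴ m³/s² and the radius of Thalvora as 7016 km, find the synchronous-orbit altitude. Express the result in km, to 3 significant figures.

A synchronous orbit has period T, so by Kepler's third law a = (μT²/4π²)^(1/3).
μT²/4π² = 1.995×10¹⁴ × (2.464×10⁴)² / 39.48 = 3.068×10²¹ m³.
a = 1.453×10⁷ m = 14531 km.
Altitude h = a − R = 14531 − 7016 = 7514.8 km.

h_sync ≈ 7510 km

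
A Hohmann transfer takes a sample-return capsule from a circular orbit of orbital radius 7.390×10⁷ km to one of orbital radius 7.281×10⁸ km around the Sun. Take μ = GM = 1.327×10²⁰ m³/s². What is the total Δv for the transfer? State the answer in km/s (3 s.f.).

r₁ = 7.390×10⁷ km = 7.390×10¹⁰ m.
r₂ = 7.281×10⁸ km = 7.281×10¹¹ m.
Transfer ellipse a_t = (r₁ + r₂)/2 = 4.010×10¹¹ m.
At r₁: circular v_c1 = √(μ/r₁) = 42380 m/s; transfer-perihelion v_p = √[μ(2/r₁ − 1/a_t)] = 57100 m/s.
Δv₁ = v_p − v_c1 = 14720 m/s.
At r₂: circular v_c2 = √(μ/r₂) = 13500 m/s; transfer-aphelion v_a = √[μ(2/r₂ − 1/a_t)] = 5795 m/s.
Δv₂ = v_c2 − v_a = 7705 m/s.
Total Δv = Δv₁ + Δv₂ = 22430 m/s = 22.43 km/s.

Δv_total ≈ 22.4 km/s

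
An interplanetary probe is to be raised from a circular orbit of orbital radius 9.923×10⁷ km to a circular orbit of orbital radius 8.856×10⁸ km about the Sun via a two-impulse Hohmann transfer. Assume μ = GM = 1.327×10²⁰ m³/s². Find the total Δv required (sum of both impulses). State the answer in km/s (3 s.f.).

Δv_total ≈ 19.2 km/s

r₁ = 9.923×10⁷ km = 9.923×10¹⁰ m.
r₂ = 8.856×10⁸ km = 8.856×10¹¹ m.
Transfer ellipse a_t = (r₁ + r₂)/2 = 4.924×10¹¹ m.
At r₁: circular v_c1 = √(μ/r₁) = 36570 m/s; transfer-perihelion v_p = √[μ(2/r₁ − 1/a_t)] = 49040 m/s.
Δv₁ = v_p − v_c1 = 12470 m/s.
At r₂: circular v_c2 = √(μ/r₂) = 12240 m/s; transfer-aphelion v_a = √[μ(2/r₂ − 1/a_t)] = 5495 m/s.
Δv₂ = v_c2 − v_a = 6746 m/s.
Total Δv = Δv₁ + Δv₂ = 19220 m/s = 19.22 km/s.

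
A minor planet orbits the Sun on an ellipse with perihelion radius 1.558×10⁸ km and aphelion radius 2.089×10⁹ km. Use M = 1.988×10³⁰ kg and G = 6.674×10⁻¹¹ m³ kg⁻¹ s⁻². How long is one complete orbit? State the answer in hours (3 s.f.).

T ≈ 180000 hours

μ = GM = 6.674×10⁻¹¹ × 1.988×10³⁰ = 1.327×10²⁰ m³/s².
Semi-major axis a = (r_p + r_a)/2 = (1.5580×10⁸ + 2.0890×10⁹)/2 = 1.1224×10⁹ km = 1.122×10¹² m.
By Kepler's third law T = 2π√(a³/μ) = 2π × 1.032×10⁸ = 6.486×10⁸ s.
= 1.802×10⁵ hours.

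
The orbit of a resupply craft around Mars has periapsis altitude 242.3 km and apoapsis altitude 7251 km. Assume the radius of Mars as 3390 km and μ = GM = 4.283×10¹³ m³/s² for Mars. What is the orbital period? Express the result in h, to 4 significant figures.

r_p = 3390 + 242.3 = 3632.3 km = 3.6323×10⁶ m.
r_a = 3390 + 7251 = 10641 km = 1.0641×10⁷ m.
Semi-major axis a = (r_p + r_a)/2 = (3632.3 + 10641)/2 = 7136.6 km = 7.137×10⁶ m.
By Kepler's third law T = 2π√(a³/μ) = 2π × 2.913×10³ = 1.830×10⁴ s.
= 5.084 h.

T ≈ 5.084 h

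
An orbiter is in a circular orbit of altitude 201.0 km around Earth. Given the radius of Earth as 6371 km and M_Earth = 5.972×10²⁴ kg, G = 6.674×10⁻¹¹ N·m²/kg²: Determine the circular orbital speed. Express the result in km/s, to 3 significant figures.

v ≈ 7.79 km/s

μ = GM = 6.674×10⁻¹¹ × 5.972×10²⁴ = 3.986×10¹⁴ m³/s².
r = 6371 + 201.0 = 6572.0 km = 6.5720×10⁶ m.
For a circular orbit v = √(μ/r) = √(3.986×10¹⁴ / 6.572×10⁶) = √(6.065×10⁷) = 7788 m/s.
That is 7.788 km/s.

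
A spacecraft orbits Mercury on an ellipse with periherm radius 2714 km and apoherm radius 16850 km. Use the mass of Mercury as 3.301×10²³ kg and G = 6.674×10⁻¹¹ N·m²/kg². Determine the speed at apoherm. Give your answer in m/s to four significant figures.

μ = GM = 6.674×10⁻¹¹ × 3.301×10²³ = 2.203×10¹³ m³/s².
Semi-major axis a = (r_p + r_a)/2 = 9782.0 km = 9.782×10⁶ m.
Vis-viva: v² = μ(2/r − 1/a) = 2.203×10¹³ × (1.187×10⁻⁷ − 1.022×10⁻⁷) = 3.628×10⁵ m²/s².
v = 602.3 m/s.

v ≈ 602.3 m/s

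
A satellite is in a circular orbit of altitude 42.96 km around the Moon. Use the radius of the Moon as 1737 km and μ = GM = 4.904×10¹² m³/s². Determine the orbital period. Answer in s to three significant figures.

r = 1737 + 42.96 = 1780.0 km = 1.7800×10⁶ m.
Kepler's third law: T = 2π√(r³/μ) = 2π√((1.780×10⁶)³ / 4.904×10¹²).
r³/μ = 1.150×10⁶ s², so T = 2π × 1.072×10³ = 6.738×10³ s.

T ≈ 6740 s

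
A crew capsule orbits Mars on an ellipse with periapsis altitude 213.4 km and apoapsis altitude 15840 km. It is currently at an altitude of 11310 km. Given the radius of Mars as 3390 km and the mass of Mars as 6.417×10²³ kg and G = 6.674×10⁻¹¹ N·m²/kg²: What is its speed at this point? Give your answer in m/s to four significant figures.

μ = GM = 6.674×10⁻¹¹ × 6.417×10²³ = 4.283×10¹³ m³/s².
r_p = 3390 + 213.4 = 3603.4 km = 3.6034×10⁶ m.
r_a = 3390 + 15840 = 19230 km = 1.9230×10⁷ m.
r = 3390 + 11310 = 14700 km = 1.470×10⁷ m.
Semi-major axis a = (r_p + r_a)/2 = 11417 km = 1.142×10⁷ m.
Vis-viva: v² = μ(2/r − 1/a) = 4.283×10¹³ × (1.361×10⁻⁷ − 8.759×10⁻⁸) = 2.076×10⁶ m²/s².
v = 1441 m/s.

v ≈ 1441 m/s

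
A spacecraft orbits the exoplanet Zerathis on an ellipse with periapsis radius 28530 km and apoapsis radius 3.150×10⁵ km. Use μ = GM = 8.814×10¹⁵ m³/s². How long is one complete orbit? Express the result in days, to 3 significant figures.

Semi-major axis a = (r_p + r_a)/2 = (28530 + 3.1500×10⁵)/2 = 1.7176×10⁵ km = 1.718×10⁸ m.
By Kepler's third law T = 2π√(a³/μ) = 2π × 2.398×10⁴ = 1.507×10⁵ s.
= 1.744 days.

T ≈ 1.74 days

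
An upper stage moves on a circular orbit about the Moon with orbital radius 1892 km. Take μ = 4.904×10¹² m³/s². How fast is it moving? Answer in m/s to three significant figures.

v ≈ 1610 m/s

r = 1892 km = 1.892×10⁶ m.
For a circular orbit v = √(μ/r) = √(4.904×10¹² / 1.892×10⁶) = √(2.592×10⁶) = 1610 m/s.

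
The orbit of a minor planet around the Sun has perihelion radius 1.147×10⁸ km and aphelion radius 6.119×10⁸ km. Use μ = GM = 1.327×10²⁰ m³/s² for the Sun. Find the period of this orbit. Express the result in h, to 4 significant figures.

T ≈ 33180 h

Semi-major axis a = (r_p + r_a)/2 = (1.1470×10⁸ + 6.1190×10⁸)/2 = 3.6330×10⁸ km = 3.633×10¹¹ m.
By Kepler's third law T = 2π√(a³/μ) = 2π × 1.901×10⁷ = 1.194×10⁸ s.
= 33180 h.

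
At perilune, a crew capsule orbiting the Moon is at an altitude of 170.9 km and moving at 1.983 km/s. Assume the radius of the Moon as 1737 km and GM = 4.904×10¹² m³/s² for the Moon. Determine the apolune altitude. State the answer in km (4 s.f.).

apolune altitude ≈ 4471 km

r_p = 1737 + 170.9 = 1907.9 km = 1.908×10⁶ m.
Specific energy ε = v²/2 − μ/r = -6.042×10⁵ J/kg, so a = −μ/(2ε) = 4.058×10⁶ m.
The apsides satisfy r_p + r_a = 2a, so the apolune radius is 2a − r_p = 6.208×10⁶ m = 6208.3 km.
Apolune altitude = 6208.3 − 1737 = 4471.3 km.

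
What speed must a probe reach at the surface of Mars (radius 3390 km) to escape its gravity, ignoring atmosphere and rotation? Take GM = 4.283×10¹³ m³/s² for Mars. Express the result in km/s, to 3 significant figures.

r = R = 3.390×10⁶ m.
Escape speed v_esc = √(2μ/r) = √(2 × 4.283×10¹³ / 3.390×10⁶) = √(2.527×10⁷) = 5027 m/s.
= 5.027 km/s.

v_esc ≈ 5.03 km/s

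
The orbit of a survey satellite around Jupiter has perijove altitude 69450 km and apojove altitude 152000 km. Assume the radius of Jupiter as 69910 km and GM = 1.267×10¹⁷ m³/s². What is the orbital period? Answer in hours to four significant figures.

T ≈ 11.90 hours

r_p = 69910 + 69450 = 139360 km = 1.3936×10⁸ m.
r_a = 69910 + 152000 = 221910 km = 2.2191×10⁸ m.
Semi-major axis a = (r_p + r_a)/2 = (1.3936×10⁵ + 2.2191×10⁵)/2 = 1.8064×10⁵ km = 1.806×10⁸ m.
By Kepler's third law T = 2π√(a³/μ) = 2π × 6.820×10³ = 4.285×10⁴ s.
= 11.90 hours.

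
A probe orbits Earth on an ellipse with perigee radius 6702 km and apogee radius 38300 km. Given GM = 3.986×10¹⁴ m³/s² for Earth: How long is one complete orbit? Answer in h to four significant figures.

T ≈ 9.331 h

Semi-major axis a = (r_p + r_a)/2 = (6702.0 + 38300)/2 = 22501 km = 2.250×10⁷ m.
By Kepler's third law T = 2π√(a³/μ) = 2π × 5.346×10³ = 3.359×10⁴ s.
= 9.331 h.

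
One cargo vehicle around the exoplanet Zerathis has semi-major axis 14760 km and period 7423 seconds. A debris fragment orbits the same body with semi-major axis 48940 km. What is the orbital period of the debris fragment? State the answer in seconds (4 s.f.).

Kepler's third law: T² ∝ a³, so T₂ = T₁ (a₂/a₁)^(3/2).
a₂/a₁ = 3.316, (a₂/a₁)^(3/2) = 6.038.
T₂ = 7423 × 6.038 = 44820 seconds.

T₂ ≈ 44820 seconds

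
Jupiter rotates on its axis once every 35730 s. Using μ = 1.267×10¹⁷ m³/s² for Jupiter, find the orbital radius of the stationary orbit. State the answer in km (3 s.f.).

A synchronous orbit has period T, so by Kepler's third law a = (μT²/4π²)^(1/3).
μT²/4π² = 1.267×10¹⁷ × (3.573×10⁴)² / 39.48 = 4.097×10²⁴ m³.
a = 1.600×10⁸ m = 1.6002×10⁵ km.

r_sync ≈ 1.60×10⁵ km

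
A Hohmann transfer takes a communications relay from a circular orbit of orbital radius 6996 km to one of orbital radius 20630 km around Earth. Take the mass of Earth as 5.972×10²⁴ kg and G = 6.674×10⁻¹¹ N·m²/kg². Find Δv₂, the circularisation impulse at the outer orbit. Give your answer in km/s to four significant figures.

Δv ≈ 1.267 km/s

μ = GM = 6.674×10⁻¹¹ × 5.972×10²⁴ = 3.986×10¹⁴ m³/s².
r₁ = 6996 km = 6.996×10⁶ m.
r₂ = 20630 km = 2.063×10⁷ m.
Transfer ellipse a_t = (r₁ + r₂)/2 = 1.381×10⁷ m.
At r₁: circular v_c1 = √(μ/r₁) = 7548 m/s; transfer-perigee v_p = √[μ(2/r₁ − 1/a_t)] = 9224 m/s.
At r₂: circular v_c2 = √(μ/r₂) = 4395 m/s; transfer-apogee v_a = √[μ(2/r₂ − 1/a_t)] = 3128 m/s.
Δv₂ = v_c2 − v_a = 1267 m/s.
= 1.267 km/s.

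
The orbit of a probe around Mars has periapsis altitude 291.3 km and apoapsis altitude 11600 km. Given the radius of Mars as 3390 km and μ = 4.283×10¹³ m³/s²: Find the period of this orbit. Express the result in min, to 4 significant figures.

T ≈ 456.4 min

r_p = 3390 + 291.3 = 3681.3 km = 3.6813×10⁶ m.
r_a = 3390 + 11600 = 14990 km = 1.4990×10⁷ m.
Semi-major axis a = (r_p + r_a)/2 = (3681.3 + 14990)/2 = 9335.6 km = 9.336×10⁶ m.
By Kepler's third law T = 2π√(a³/μ) = 2π × 4.359×10³ = 2.739×10⁴ s.
= 456.4 min.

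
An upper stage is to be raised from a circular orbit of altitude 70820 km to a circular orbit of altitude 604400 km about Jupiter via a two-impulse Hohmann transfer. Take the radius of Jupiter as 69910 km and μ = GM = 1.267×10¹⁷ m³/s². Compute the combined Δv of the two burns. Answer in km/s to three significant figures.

Δv_total ≈ 14.2 km/s

r₁ = 69910 + 70820 = 140730 km = 1.4073×10⁸ m.
r₂ = 69910 + 604400 = 674310 km = 6.7431×10⁸ m.
Transfer ellipse a_t = (r₁ + r₂)/2 = 4.075×10⁸ m.
At r₁: circular v_c1 = √(μ/r₁) = 30010 m/s; transfer-perijove v_p = √[μ(2/r₁ − 1/a_t)] = 38600 m/s.
Δv₁ = v_p − v_c1 = 8592 m/s.
At r₂: circular v_c2 = √(μ/r₂) = 13710 m/s; transfer-apojove v_a = √[μ(2/r₂ − 1/a_t)] = 8055 m/s.
Δv₂ = v_c2 − v_a = 5652 m/s.
Total Δv = Δv₁ + Δv₂ = 14240 m/s = 14.24 km/s.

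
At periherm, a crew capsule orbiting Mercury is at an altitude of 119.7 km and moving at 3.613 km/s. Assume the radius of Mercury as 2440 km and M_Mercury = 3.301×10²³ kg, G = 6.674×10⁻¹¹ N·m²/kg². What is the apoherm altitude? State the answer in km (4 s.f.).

μ = GM = 6.674×10⁻¹¹ × 3.301×10²³ = 2.203×10¹³ m³/s².
r_p = 2440 + 119.7 = 2559.7 km = 2.560×10⁶ m.
Specific energy ε = v²/2 − μ/r = -2.080×10⁶ J/kg, so a = −μ/(2ε) = 5.296×10⁶ m.
The apsides satisfy r_p + r_a = 2a, so the apoherm radius is 2a − r_p = 8.032×10⁶ m = 8032.4 km.
Apoherm altitude = 8032.4 − 2440 = 5592.4 km.

apoherm altitude ≈ 5592 km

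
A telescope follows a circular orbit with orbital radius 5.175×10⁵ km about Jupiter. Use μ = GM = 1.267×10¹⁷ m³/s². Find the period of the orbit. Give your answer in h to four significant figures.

T ≈ 57.72 h

r = 5.175×10⁵ km = 5.175×10⁸ m.
Kepler's third law: T = 2π√(r³/μ) = 2π√((5.175×10⁸)³ / 1.267×10¹⁷).
r³/μ = 1.094×10⁹ s², so T = 2π × 3.307×10⁴ = 2.078×10⁵ s.
Converting: 2.078×10⁵ s ÷ 3600 = 57.72 h.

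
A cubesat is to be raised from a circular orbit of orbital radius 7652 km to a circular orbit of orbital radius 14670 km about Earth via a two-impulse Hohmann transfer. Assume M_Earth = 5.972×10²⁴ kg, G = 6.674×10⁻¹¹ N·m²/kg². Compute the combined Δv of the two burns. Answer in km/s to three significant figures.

μ = GM = 6.674×10⁻¹¹ × 5.972×10²⁴ = 3.986×10¹⁴ m³/s².
r₁ = 7652 km = 7.652×10⁶ m.
r₂ = 14670 km = 1.467×10⁷ m.
Transfer ellipse a_t = (r₁ + r₂)/2 = 1.116×10⁷ m.
At r₁: circular v_c1 = √(μ/r₁) = 7217 m/s; transfer-perigee v_p = √[μ(2/r₁ − 1/a_t)] = 8274 m/s.
Δv₁ = v_p − v_c1 = 1057 m/s.
At r₂: circular v_c2 = √(μ/r₂) = 5212 m/s; transfer-apogee v_a = √[μ(2/r₂ − 1/a_t)] = 4316 m/s.
Δv₂ = v_c2 − v_a = 896.5 m/s.
Total Δv = Δv₁ + Δv₂ = 1954 m/s = 1.954 km/s.

Δv_total ≈ 1.95 km/s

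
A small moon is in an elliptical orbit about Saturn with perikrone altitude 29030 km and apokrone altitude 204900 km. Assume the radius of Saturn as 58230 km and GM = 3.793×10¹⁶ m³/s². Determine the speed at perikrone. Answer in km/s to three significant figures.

v ≈ 25.6 km/s

r_p = 58230 + 29030 = 87260 km = 8.7260×10⁷ m.
r_a = 58230 + 204900 = 263130 km = 2.6313×10⁸ m.
Semi-major axis a = (r_p + r_a)/2 = 1.7520×10⁵ km = 1.752×10⁸ m.
Vis-viva: v² = μ(2/r − 1/a) = 3.793×10¹⁶ × (2.292×10⁻⁸ − 5.708×10⁻⁹) = 6.529×10⁸ m²/s².
v = 25550 m/s = 25.55 km/s.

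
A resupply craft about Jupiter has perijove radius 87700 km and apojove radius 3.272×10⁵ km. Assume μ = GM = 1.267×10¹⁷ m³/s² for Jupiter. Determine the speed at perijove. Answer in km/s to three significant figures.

v ≈ 47.7 km/s

Semi-major axis a = (r_p + r_a)/2 = 2.0745×10⁵ km = 2.074×10⁸ m.
Vis-viva: v² = μ(2/r − 1/a) = 1.267×10¹⁷ × (2.281×10⁻⁸ − 4.820×10⁻⁹) = 2.279×10⁹ m²/s².
v = 47740 m/s = 47.74 km/s.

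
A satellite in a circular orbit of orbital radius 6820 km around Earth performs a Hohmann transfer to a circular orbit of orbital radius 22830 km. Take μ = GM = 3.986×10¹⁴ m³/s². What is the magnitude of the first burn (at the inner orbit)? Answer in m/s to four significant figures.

Δv ≈ 1842 m/s

r₁ = 6820 km = 6.820×10⁶ m.
r₂ = 22830 km = 2.283×10⁷ m.
Transfer ellipse a_t = (r₁ + r₂)/2 = 1.482×10⁷ m.
At r₁: circular v_c1 = √(μ/r₁) = 7645 m/s; transfer-perigee v_p = √[μ(2/r₁ − 1/a_t)] = 9487 m/s.
Δv₁ = v_p − v_c1 = 1842 m/s.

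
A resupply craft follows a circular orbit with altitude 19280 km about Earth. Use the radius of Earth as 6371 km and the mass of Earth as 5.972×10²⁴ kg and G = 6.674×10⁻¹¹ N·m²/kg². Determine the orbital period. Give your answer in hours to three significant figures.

μ = GM = 6.674×10⁻¹¹ × 5.972×10²⁴ = 3.986×10¹⁴ m³/s².
r = 6371 + 19280 = 25651 km = 2.5651×10⁷ m.
Kepler's third law: T = 2π√(r³/μ) = 2π√((2.565×10⁷)³ / 3.986×10¹⁴).
r³/μ = 4.235×10⁷ s², so T = 2π × 6.507×10³ = 4.089×10⁴ s.
Converting: 4.089×10⁴ s ÷ 3600 = 11.36 hours.

T ≈ 11.4 hours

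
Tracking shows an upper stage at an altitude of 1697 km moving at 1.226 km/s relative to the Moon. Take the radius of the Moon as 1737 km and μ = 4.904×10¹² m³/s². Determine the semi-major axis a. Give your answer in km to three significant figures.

r = 1737 + 1697 = 3434.0 km = 3.434×10⁶ m.
Specific orbital energy ε = v²/2 − μ/r = (1226)²/2 − 4.904×10¹²/3.434×10⁶ = -6.765×10⁵ J/kg.
Since ε = −μ/(2a), a = −μ/(2ε) = 3.624×10⁶ m = 3624.4 km.

a ≈ 3620 km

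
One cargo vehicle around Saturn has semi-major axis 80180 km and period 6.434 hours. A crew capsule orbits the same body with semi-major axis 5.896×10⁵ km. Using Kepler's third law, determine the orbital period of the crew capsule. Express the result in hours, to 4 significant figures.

Kepler's third law: T² ∝ a³, so T₂ = T₁ (a₂/a₁)^(3/2).
a₂/a₁ = 7.353, (a₂/a₁)^(3/2) = 19.94.
T₂ = 6.434 × 19.94 = 128.3 hours.

T₂ ≈ 128.3 hours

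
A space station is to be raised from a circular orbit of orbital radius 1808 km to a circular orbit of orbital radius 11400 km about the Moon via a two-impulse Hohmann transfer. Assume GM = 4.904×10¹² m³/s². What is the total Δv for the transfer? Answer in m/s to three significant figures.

Δv_total ≈ 830 m/s

r₁ = 1808 km = 1.808×10⁶ m.
r₂ = 11400 km = 1.140×10⁷ m.
Transfer ellipse a_t = (r₁ + r₂)/2 = 6.604×10⁶ m.
At r₁: circular v_c1 = √(μ/r₁) = 1647 m/s; transfer-perilune v_p = √[μ(2/r₁ − 1/a_t)] = 2164 m/s.
Δv₁ = v_p − v_c1 = 516.9 m/s.
At r₂: circular v_c2 = √(μ/r₂) = 655.9 m/s; transfer-apolune v_a = √[μ(2/r₂ − 1/a_t)] = 343.2 m/s.
Δv₂ = v_c2 − v_a = 312.7 m/s.
Total Δv = Δv₁ + Δv₂ = 829.6 m/s.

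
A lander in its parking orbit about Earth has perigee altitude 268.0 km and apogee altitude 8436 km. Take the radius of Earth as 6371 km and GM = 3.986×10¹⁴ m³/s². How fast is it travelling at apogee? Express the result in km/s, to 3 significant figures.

r_p = 6371 + 268.0 = 6639.0 km = 6.6390×10⁶ m.
r_a = 6371 + 8436 = 14807 km = 1.4807×10⁷ m.
Semi-major axis a = (r_p + r_a)/2 = 10723 km = 1.072×10⁷ m.
Vis-viva: v² = μ(2/r − 1/a) = 3.986×10¹⁴ × (1.351×10⁻⁷ − 9.326×10⁻⁸) = 1.667×10⁷ m²/s².
v = 4083 m/s = 4.083 km/s.

v ≈ 4.08 km/s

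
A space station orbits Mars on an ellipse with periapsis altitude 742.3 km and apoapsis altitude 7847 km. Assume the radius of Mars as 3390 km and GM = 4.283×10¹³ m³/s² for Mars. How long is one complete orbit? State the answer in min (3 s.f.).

T ≈ 341 min

r_p = 3390 + 742.3 = 4132.3 km = 4.1323×10⁶ m.
r_a = 3390 + 7847 = 11237 km = 1.1237×10⁷ m.
Semi-major axis a = (r_p + r_a)/2 = (4132.3 + 11237)/2 = 7684.6 km = 7.685×10⁶ m.
By Kepler's third law T = 2π√(a³/μ) = 2π × 3.255×10³ = 2.045×10⁴ s.
= 340.9 min.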